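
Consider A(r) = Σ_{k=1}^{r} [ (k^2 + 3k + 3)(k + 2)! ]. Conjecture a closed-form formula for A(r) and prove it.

We claim A(r) = (r + 1)(r + 3)! - 6 for all r ≥ 1.
Base case (r = 1): A(1) = 42, and the closed form gives 42. They agree.
Suppose the result is true for r = k, so A(k) = (k + 1)(k + 3)! - 6.
Then A(k+1) = A(k) + ((k^2 + 5k + 7)(k + 3)!) = ((k + 1)(k + 3)! - 6) + ((k^2 + 5k + 7)(k + 3)!).
Simplifying, A(k+1) = ((k+1) + 1)((k+1) + 3)! - 6,
which is the closed form with r = k+1.
By induction, the statement is established for all r ≥ 1.

A(r) = (r + 1)(r + 3)! - 6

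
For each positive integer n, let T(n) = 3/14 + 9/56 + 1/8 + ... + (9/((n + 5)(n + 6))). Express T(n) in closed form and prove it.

We claim T(n) = 3n/(2(n + 6)) for all n ≥ 1.
For the base case n = 1: T(1) = 3/14, and the closed form gives 3/14. They agree.
For the inductive step, assume it holds for an arbitrary m ≥ 1, so T(m) = 3m/(2(m + 6)).
Then T(m+1) = T(m) + (9/((m + 6)(m + 7))) = (3m/(2(m + 6))) + (9/((m + 6)(m + 7))).
Simplifying, T(m+1) = 3(m + 1)/(2(m + 7)) = 3(m+1)/(2((m+1) + 6)),
which is the closed form with n = m+1.
By induction, the statement is established for all n ≥ 1.

T(n) = 3n/(2(n + 6))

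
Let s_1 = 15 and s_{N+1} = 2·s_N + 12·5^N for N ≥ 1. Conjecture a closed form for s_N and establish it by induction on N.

s_N = -5·2^(N - 1) + 4·5^N

Computing the first terms: s_1 = 15, s_2 = 90, s_3 = 480. This suggests s_N = -5·2^(N - 1) + 4·5^N.
When N = 1: the formula gives 15 = 15 = s_1.
Inductive step: assume the claim holds for N = j, so s_j = -5·2^(j - 1) + 4·5^j.
Then s_{j+1} = 2·s_j + 12·5^j = 2·(-5·2^(j - 1) + 4·5^j) + 12·5^j = -5·2^j + 4·5^(j + 1) = -5·2^((j+1) - 1) + 4·5^(j+1),
which is the claimed formula at N = j+1.
By the principle of mathematical induction, the result holds for all N ≥ 1.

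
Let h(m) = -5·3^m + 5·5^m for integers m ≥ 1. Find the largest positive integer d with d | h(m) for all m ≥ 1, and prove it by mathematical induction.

Computing the first values: h(1) = 10 and h(2) = 80; gcd(10, 80) = 10, so d ≤ 10.
We prove 10 | -5·3^m + 5·5^m for all m ≥ 1 by induction on m.
For the base case m = 1: h(1) = 10 = 10·(1), so 10 | h(1).
Suppose the result is true for m = j, i.e. 10 | h(j). Then
h(j+1) − 5·h(j) = (-5·3^(j+1) + 5·5^(j+1)) − 5·(-5·3^j + 5·5^j) = (-5)·3^j·(3 − 5) = (10)·3^j. Since 10 | h(j) by the inductive hypothesis, 10 | 5·h(j); and 10 | 10 since 10 = 10·1. Therefore 10 | h(j+1).
This completes the induction.
Therefore the largest such d is 10.

d = 10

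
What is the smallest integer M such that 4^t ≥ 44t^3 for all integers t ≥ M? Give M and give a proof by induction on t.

M = 7

At t = 6: 4096 < 9504, so the inequality fails and M ≥ 7. We prove 4^t ≥ 44t^3 for all t ≥ 7.
For the base case t = 7: 4^t = 16384 and 44t^3 = 15092, so 16384 ≥ 15092.
For the inductive step, assume it holds for an arbitrary m ≥ 7, so 4^m ≥ 44m^3.
Then 4^(m + 1) = 4·(4^m) ≥ 4·(44m^3).
Also, for m ≥ 7 we have 4·(44m^3) ≥ 44(m+1)^3, since 4 ≥ (1 + 1/m)^3 for all m ≥ 7.
Combining, 4^(m + 1) ≥ 44(m+1)^3.
Hence, by induction on t, the claim holds for every t ≥ 7.
Hence the smallest such M is 7.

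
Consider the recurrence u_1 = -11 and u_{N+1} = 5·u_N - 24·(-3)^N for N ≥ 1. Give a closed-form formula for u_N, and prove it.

u_N = -(-3)^(N + 1) - 2·5^(N - 1)

Computing the first terms: u_1 = -11, u_2 = 17, u_3 = -131. This suggests u_N = -(-3)^(N + 1) - 2·5^(N - 1).
Base case (N = 1): the formula gives -11 = -11 = u_1.
For the inductive step, assume it holds for an arbitrary i ≥ 1, so u_i = -(-3)^(i + 1) - 2·5^(i - 1).
Then u_{i+1} = 5·u_i - 24·(-3)^i = 5·(-(-3)^(i + 1) - 2·5^(i - 1)) - 24·(-3)^i = -(-3)^(i + 2) - 2·5^i = -(-3)^((i+1) + 1) - 2·5^((i+1) - 1),
which is the claimed formula at N = i+1.
By the principle of mathematical induction, the result holds for all N ≥ 1.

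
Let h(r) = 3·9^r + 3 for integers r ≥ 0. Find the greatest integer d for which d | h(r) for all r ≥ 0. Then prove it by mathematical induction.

d = 6

Computing the first values: h(0) = 6 and h(1) = 30; gcd(6, 30) = 6, so d ≤ 6.
We prove 6 | 3·9^r + 3 for all r ≥ 0 by induction on r.
Base case (r = 0): h(0) = 6 = 6·(1), so 6 | h(0).
Inductive step: assume the claim holds for r = m, i.e. 6 | h(m). Then
h(m+1) = 3·9^(m+1) + 3 = 9·(3·9^m + 3) - 24 = 9·h(m) - 24. The first term is divisible by 6 by the inductive hypothesis, and -24 is divisible by 6. Hence 6 | h(m+1).
Hence, by induction on r, the claim holds for every r ≥ 0.
Therefore the largest such d is 6.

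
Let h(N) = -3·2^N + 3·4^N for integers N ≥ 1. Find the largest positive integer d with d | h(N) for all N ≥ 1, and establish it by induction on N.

Computing the first values: h(1) = 6 and h(2) = 36; gcd(6, 36) = 6, so d ≤ 6.
We prove 6 | -3·2^N + 3·4^N for all N ≥ 1 by induction on N.
When N = 1: h(1) = 6 = 6·(1), so 6 | h(1).
Suppose the result is true for N = r, i.e. 6 | h(r). Then
h(r+1) − 4·h(r) = (-3·2^(r+1) + 3·4^(r+1)) − 4·(-3·2^r + 3·4^r) = (-3)·2^r·(2 − 4) = (6)·2^r. Since 6 | h(r) by the inductive hypothesis, 6 | 4·h(r); and 6 | 6 since 6 = 6·1. Therefore 6 | h(r+1).
This completes the induction.
Therefore the largest such d is 6.

d = 6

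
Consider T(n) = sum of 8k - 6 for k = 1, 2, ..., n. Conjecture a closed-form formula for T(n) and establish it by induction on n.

We claim T(n) = 2n(2n - 1) for all n ≥ 1.
Base step (n = 1): T(1) = 2, and the closed form gives 2. They agree.
Inductive step: assume the claim holds for n = k, so T(k) = 2k(2k - 1).
Then T(k+1) = T(k) + (8k + 2) = (2k(2k - 1)) + (8k + 2).
Simplifying, T(k+1) = 2(k + 1)(2k + 1) = 2(k+1)(2(k+1) - 1),
which is the closed form with n = k+1.
By the principle of mathematical induction, the result holds for all n ≥ 1.

T(n) = 2n(2n - 1)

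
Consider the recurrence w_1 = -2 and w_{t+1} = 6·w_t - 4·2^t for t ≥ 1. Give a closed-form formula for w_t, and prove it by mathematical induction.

w_t = 2^t - 4·6^(t - 1)

Computing the first terms: w_1 = -2, w_2 = -20, w_3 = -136. This suggests w_t = 2^t - 4·6^(t - 1).
When t = 1: the formula gives -2 = -2 = w_1.
Suppose the result is true for t = k, so w_k = 2^k - 4·6^(k - 1).
Then w_{k+1} = 6·w_k - 4·2^k = 6·(2^k - 4·6^(k - 1)) - 4·2^k = 2^(k + 1) - 4·6^k = 2^(k+1) - 4·6^((k+1) - 1),
which is the claimed formula at t = k+1.
By induction, the statement is established for all t ≥ 1.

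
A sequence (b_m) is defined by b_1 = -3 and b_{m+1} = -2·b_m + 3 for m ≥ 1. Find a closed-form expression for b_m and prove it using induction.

Computing the first terms: b_1 = -3, b_2 = 9, b_3 = -15. This suggests b_m = -(-2)^(m + 1) + 1.
Base case (m = 1): the formula gives -3 = -3 = b_1.
Inductive step: assume the claim holds for m = k, so b_k = -(-2)^(k + 1) + 1.
Then b_{k+1} = -2·b_k + 3 = -2·(-(-2)^(k + 1) + 1) + 3 = -(-2)^(k + 2) + 1 = -(-2)^((k+1) + 1) + 1,
which is the claimed formula at m = k+1.
Hence, by induction on m, the claim holds for every m ≥ 1.

b_m = -(-2)^(m + 1) + 1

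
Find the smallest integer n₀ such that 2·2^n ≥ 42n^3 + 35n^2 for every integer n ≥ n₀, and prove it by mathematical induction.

n₀ = 17

At n = 16: 131072 < 180992, so the inequality fails and n₀ ≥ 17. We prove 2·2^n ≥ 42n^3 + 35n^2 for all n ≥ 17.
Base step (n = 17): 2·2^n = 262144 and 42n^3 + 35n^2 = 216461, so 262144 ≥ 216461.
Inductive step: assume the claim holds for n = r, so 2·2^r ≥ 42r^3 + 35r^2.
Then 2·2^(r + 1) = 2·(2·2^r) ≥ 2·(42r^3 + 35r^2).
Also, for r ≥ 17 we have 2·(42r^3 + 35r^2) ≥ 42(r+1)^3 + 35(r+1)^2, since 2·(42r^3 + 35r^2) − (42(r+1)^3 + 35(r+1)^2) = 42r^3 - 91r^2 - 196r - 77, which is nonnegative for all r ≥ 17.
Combining, 2·2^(r + 1) ≥ 42(r+1)^3 + 35(r+1)^2.
By the principle of mathematical induction, the result holds for all n ≥ 17.
Hence the smallest such n₀ is 17.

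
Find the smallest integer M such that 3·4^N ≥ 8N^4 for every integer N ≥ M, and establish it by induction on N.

At N = 5: 3072 < 5000, so the inequality fails and M ≥ 6. We prove 3·4^N ≥ 8N^4 for all N ≥ 6.
When N = 6: 3·4^N = 12288 and 8N^4 = 10368, so 12288 ≥ 10368.
For the inductive step, assume it holds for an arbitrary p ≥ 6, so 3·4^p ≥ 8p^4.
Then 3·4^(p + 1) = 4·(3·4^p) ≥ 4·(8p^4).
Also, for p ≥ 6 we have 4·(8p^4) ≥ 8(p+1)^4, since 4 ≥ (1 + 1/p)^4 for all p ≥ 6.
Combining, 3·4^(p + 1) ≥ 8(p+1)^4.
By the principle of mathematical induction, the result holds for all N ≥ 6.
Hence the smallest such M is 6.

M = 6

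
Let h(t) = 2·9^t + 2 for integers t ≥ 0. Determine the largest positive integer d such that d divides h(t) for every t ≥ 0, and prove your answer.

Computing the first values: h(0) = 4 and h(1) = 20; gcd(4, 20) = 4, so d ≤ 4.
We prove 4 | 2·9^t + 2 for all t ≥ 0 by induction on t.
For the base case t = 0: h(0) = 4 = 4·(1), so 4 | h(0).
For the inductive step, assume it holds for an arbitrary m ≥ 0, i.e. 4 | h(m). Then
h(m+1) = 2·9^(m+1) + 2 = 9·(2·9^m + 2) - 16 = 9·h(m) - 16. The first term is divisible by 4 by the inductive hypothesis, and -16 is divisible by 4. Hence 4 | h(m+1).
By induction, the statement is established for all t ≥ 0.
Therefore the largest such d is 4.

d = 4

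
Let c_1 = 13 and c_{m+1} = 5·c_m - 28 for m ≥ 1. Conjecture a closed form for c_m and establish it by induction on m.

Computing the first terms: c_1 = 13, c_2 = 37, c_3 = 157. This suggests c_m = 6·5^(m - 1) + 7.
For the base case m = 1: the formula gives 13 = 13 = c_1.
For the inductive step, assume it holds for an arbitrary j ≥ 1, so c_j = 6·5^(j - 1) + 7.
Then c_{j+1} = 5·c_j - 28 = 5·(6·5^(j - 1) + 7) - 28 = 6·5^j + 7 = 6·5^((j+1) - 1) + 7,
which is the claimed formula at m = j+1.
This completes the induction.

c_m = 6·5^(m - 1) + 7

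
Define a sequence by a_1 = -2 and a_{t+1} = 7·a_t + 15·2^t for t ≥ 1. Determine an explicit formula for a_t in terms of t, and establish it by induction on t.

a_t = -3·2^t + 4·7^(t - 1)

Computing the first terms: a_1 = -2, a_2 = 16, a_3 = 172. This suggests a_t = -3·2^t + 4·7^(t - 1).
Base case (t = 1): the formula gives -2 = -2 = a_1.
Inductive step: suppose the statement holds for some k ≥ 1, so a_k = -3·2^k + 4·7^(k - 1).
Then a_{k+1} = 7·a_k + 15·2^k = 7·(-3·2^k + 4·7^(k - 1)) + 15·2^k = -3·2^(k + 1) + 4·7^k = -3·2^(k+1) + 4·7^((k+1) - 1),
which is the claimed formula at t = k+1.
By induction, the statement is established for all t ≥ 1.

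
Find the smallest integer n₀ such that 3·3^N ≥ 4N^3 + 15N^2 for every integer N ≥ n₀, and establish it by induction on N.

n₀ = 6

At N = 5: 729 < 875, so the inequality fails and n₀ ≥ 6. We prove 3·3^N ≥ 4N^3 + 15N^2 for all N ≥ 6.
Base step (N = 6): 3·3^N = 2187 and 4N^3 + 15N^2 = 1404, so 2187 ≥ 1404.
Suppose the result is true for N = p, so 3·3^p ≥ 4p^3 + 15p^2.
Then 3·3^(p + 1) = 3·(3·3^p) ≥ 3·(4p^3 + 15p^2).
Also, for p ≥ 6 we have 3·(4p^3 + 15p^2) ≥ 4(p+1)^3 + 15(p+1)^2, since 3·(4p^3 + 15p^2) − (4(p+1)^3 + 15(p+1)^2) = 8p^3 + 18p^2 - 42p - 19, which is nonnegative for all p ≥ 6.
Combining, 3·3^(p + 1) ≥ 4(p+1)^3 + 15(p+1)^2.
By induction, the statement is established for all N ≥ 6.
Hence the smallest such n₀ is 6.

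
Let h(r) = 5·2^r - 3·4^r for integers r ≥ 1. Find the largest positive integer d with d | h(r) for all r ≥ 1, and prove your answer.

Computing the first values: h(1) = -2 and h(2) = -28; gcd(-2, -28) = 2, so d ≤ 2.
We prove 2 | 5·2^r - 3·4^r for all r ≥ 1 by induction on r.
Base case (r = 1): h(1) = -2 = 2·(-1), so 2 | h(1).
Suppose the result is true for r = k, i.e. 2 | h(k). Then
h(k+1) − 4·h(k) = (5·2^(k+1) - 3·4^(k+1)) − 4·(5·2^k - 3·4^k) = (5)·2^k·(2 − 4) = (-10)·2^k. Since 2 | h(k) by the inductive hypothesis, 2 | 4·h(k); and 2 | -10 since -10 = 2·-5. Therefore 2 | h(k+1).
This completes the induction.
Therefore the largest such d is 2.

d = 2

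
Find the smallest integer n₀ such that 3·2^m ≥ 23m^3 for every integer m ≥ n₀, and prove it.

n₀ = 15

At m = 14: 49152 < 63112, so the inequality fails and n₀ ≥ 15. We prove 3·2^m ≥ 23m^3 for all m ≥ 15.
When m = 15: 3·2^m = 98304 and 23m^3 = 77625, so 98304 ≥ 77625.
Inductive step: suppose the statement holds for some r ≥ 15, so 3·2^r ≥ 23r^3.
Then 3·2^(r + 1) = 2·(3·2^r) ≥ 2·(23r^3).
Also, for r ≥ 15 we have 2·(23r^3) ≥ 23(r+1)^3, since 2 ≥ (1 + 1/r)^3 for all r ≥ 15.
Combining, 3·2^(r + 1) ≥ 23(r+1)^3.
By induction, the statement is established for all m ≥ 15.
Hence the smallest such n₀ is 15.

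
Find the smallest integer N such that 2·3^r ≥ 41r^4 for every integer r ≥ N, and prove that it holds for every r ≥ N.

N = 12

At r = 11: 354294 < 600281, so the inequality fails and N ≥ 12. We prove 2·3^r ≥ 41r^4 for all r ≥ 12.
Base step (r = 12): 2·3^r = 1062882 and 41r^4 = 850176, so 1062882 ≥ 850176.
For the inductive step, assume it holds for an arbitrary p ≥ 12, so 2·3^p ≥ 41p^4.
Then 2·3^(p + 1) = 3·(2·3^p) ≥ 3·(41p^4).
Also, for p ≥ 12 we have 3·(41p^4) ≥ 41(p+1)^4, since 3 ≥ (1 + 1/p)^4 for all p ≥ 12.
Combining, 2·3^(p + 1) ≥ 41(p+1)^4.
This completes the induction.
Hence the smallest such N is 12.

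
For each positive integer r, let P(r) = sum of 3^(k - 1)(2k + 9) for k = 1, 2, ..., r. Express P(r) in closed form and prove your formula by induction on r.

We claim P(r) = 3^r(r + 4) - 4 for all r ≥ 1.
When r = 1: P(1) = 11, and the closed form gives 11. They agree.
For the inductive step, assume it holds for an arbitrary k ≥ 1, so P(k) = 3^k(k + 4) - 4.
Then P(k+1) = P(k) + (3^k(2k + 11)) = (3^k(k + 4) - 4) + (3^k(2k + 11)).
Simplifying, P(k+1) = 3·3^k·k + 15·3^k - 4 = 3^(k+1)((k+1) + 4) - 4,
which is the closed form with r = k+1.
This completes the induction.

P(r) = 3^r(r + 4) - 4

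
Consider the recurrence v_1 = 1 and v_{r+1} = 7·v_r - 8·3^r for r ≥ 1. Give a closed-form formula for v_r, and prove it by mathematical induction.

Computing the first terms: v_1 = 1, v_2 = -17, v_3 = -191. This suggests v_r = 2·3^r - 5·7^(r - 1).
Base case (r = 1): the formula gives 1 = 1 = v_1.
For the inductive step, assume it holds for an arbitrary m ≥ 1, so v_m = 2·3^m - 5·7^(m - 1).
Then v_{m+1} = 7·v_m - 8·3^m = 7·(2·3^m - 5·7^(m - 1)) - 8·3^m = 2·3^(m + 1) - 5·7^m = 2·3^(m+1) - 5·7^((m+1) - 1),
which is the claimed formula at r = m+1.
By the principle of mathematical induction, the result holds for all r ≥ 1.

v_r = 2·3^r - 5·7^(r - 1)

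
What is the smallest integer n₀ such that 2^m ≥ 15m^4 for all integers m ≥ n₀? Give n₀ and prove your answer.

n₀ = 22

At m = 21: 2097152 < 2917215, so the inequality fails and n₀ ≥ 22. We prove 2^m ≥ 15m^4 for all m ≥ 22.
Base case (m = 22): 2^m = 4194304 and 15m^4 = 3513840, so 4194304 ≥ 3513840.
Inductive step: suppose the statement holds for some r ≥ 22, so 2^r ≥ 15r^4.
Then 2^(r + 1) = 2·(2^r) ≥ 2·(15r^4).
Also, for r ≥ 22 we have 2·(15r^4) ≥ 15(r+1)^4, since 2 ≥ (1 + 1/r)^4 for all r ≥ 22.
Combining, 2^(r + 1) ≥ 15(r+1)^4.
Hence, by induction on m, the claim holds for every m ≥ 22.
Hence the smallest such n₀ is 22.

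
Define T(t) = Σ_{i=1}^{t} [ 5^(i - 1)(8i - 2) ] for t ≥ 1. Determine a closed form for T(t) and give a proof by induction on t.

T(t) = 5^t(2t - 1) + 1

We claim T(t) = 5^t(2t - 1) + 1 for all t ≥ 1.
For the base case t = 1: T(1) = 6, and the closed form gives 6. They agree.
Inductive step: suppose the statement holds for some i ≥ 1, so T(i) = 5^i(2i - 1) + 1.
Then T(i+1) = T(i) + (5^i(8i + 6)) = (5^i(2i - 1) + 1) + (5^i(8i + 6)).
Simplifying, T(i+1) = 10·5^i·i + 5·5^i + 1 = 5^(i+1)(2(i+1) - 1) + 1,
which is the closed form with t = i+1.
By induction, the statement is established for all t ≥ 1.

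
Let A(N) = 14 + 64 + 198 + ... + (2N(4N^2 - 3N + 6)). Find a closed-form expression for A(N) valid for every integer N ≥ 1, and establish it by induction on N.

A(N) = N(N + 1)(2N^2 + 5)

We claim A(N) = N(N + 1)(2N^2 + 5) for all N ≥ 1.
Base case (N = 1): A(1) = 14, and the closed form gives 14. They agree.
Inductive step: assume the claim holds for N = i, so A(i) = i(2i^3 + 2i^2 + 5i + 5).
Then A(i+1) = A(i) + (8i^3 + 18i^2 + 24i + 14) = (i(2i^3 + 2i^2 + 5i + 5)) + (8i^3 + 18i^2 + 24i + 14).
Simplifying, A(i+1) = (i + 1)(i + 2)(2i^2 + 4i + 7) = (i+1)((i+1) + 1)(2(i+1)^2 + 5),
which is the closed form with N = i+1.
By induction, the statement is established for all N ≥ 1.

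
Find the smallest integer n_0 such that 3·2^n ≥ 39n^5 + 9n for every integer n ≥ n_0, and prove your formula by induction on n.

n_0 = 28

At n = 27: 402653184 < 559607616, so the inequality fails and n_0 ≥ 28. We prove 3·2^n ≥ 39n^5 + 9n for all n ≥ 28.
Base step (n = 28): 3·2^n = 805306368 and 39n^5 + 9n = 671204604, so 805306368 ≥ 671204604.
Inductive step: assume the claim holds for n = i, so 3·2^i ≥ 39i^5 + 9i.
Then 3·2^(i + 1) = 2·(3·2^i) ≥ 2·(39i^5 + 9i).
Also, for i ≥ 28 we have 2·(39i^5 + 9i) ≥ 39(i+1)^5 + 9(i+1), since 2·(39i^5 + 9i) − (39(i+1)^5 + 9(i+1)) = 39i^5 - 195i^4 - 390i^3 - 390i^2 - 186i - 48, which is nonnegative for all i ≥ 28.
Combining, 3·2^(i + 1) ≥ 39(i+1)^5 + 9(i+1).
Hence, by induction on n, the claim holds for every n ≥ 28.
Hence the smallest such n_0 is 28.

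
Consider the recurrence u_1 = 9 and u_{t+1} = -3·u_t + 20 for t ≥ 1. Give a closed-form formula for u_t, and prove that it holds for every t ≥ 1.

Computing the first terms: u_1 = 9, u_2 = -7, u_3 = 41. This suggests u_t = 4(-3)^(t - 1) + 5.
Base step (t = 1): the formula gives 9 = 9 = u_1.
Inductive step: suppose the statement holds for some p ≥ 1, so u_p = 4(-3)^(p - 1) + 5.
Then u_{p+1} = -3·u_p + 20 = -3·(4(-3)^(p - 1) + 5) + 20 = 4(-3)^p + 5 = 4(-3)^((p+1) - 1) + 5,
which is the claimed formula at t = p+1.
By induction, the statement is established for all t ≥ 1.

u_t = 4(-3)^(t - 1) + 5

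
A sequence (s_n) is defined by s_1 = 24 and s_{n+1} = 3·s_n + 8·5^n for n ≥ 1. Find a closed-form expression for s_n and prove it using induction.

Computing the first terms: s_1 = 24, s_2 = 112, s_3 = 536. This suggests s_n = 4·3^(n - 1) + 4·5^n.
Base step (n = 1): the formula gives 24 = 24 = s_1.
For the inductive step, assume it holds for an arbitrary p ≥ 1, so s_p = 4·3^(p - 1) + 4·5^p.
Then s_{p+1} = 3·s_p + 8·5^p = 3·(4·3^(p - 1) + 4·5^p) + 8·5^p = 4·3^p + 4·5^(p + 1) = 4·3^((p+1) - 1) + 4·5^(p+1),
which is the claimed formula at n = p+1.
This completes the induction.

s_n = 4·3^(n - 1) + 4·5^n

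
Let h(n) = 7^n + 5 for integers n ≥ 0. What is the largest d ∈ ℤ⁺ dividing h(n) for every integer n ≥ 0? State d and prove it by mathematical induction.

Computing the first values: h(0) = 6 and h(1) = 12; gcd(6, 12) = 6, so d ≤ 6.
We prove 6 | 7^n + 5 for all n ≥ 0 by induction on n.
Base case (n = 0): h(0) = 6 = 6·(1), so 6 | h(0).
For the inductive step, assume it holds for an arbitrary i ≥ 0, i.e. 6 | h(i). Then
h(i+1) = 7^(i+1) + 5 = 7·(7^i + 5) - 30 = 7·h(i) - 30. The first term is divisible by 6 by the inductive hypothesis, and -30 is divisible by 6. Hence 6 | h(i+1).
Hence, by induction on n, the claim holds for every n ≥ 0.
Therefore the largest such d is 6.

d = 6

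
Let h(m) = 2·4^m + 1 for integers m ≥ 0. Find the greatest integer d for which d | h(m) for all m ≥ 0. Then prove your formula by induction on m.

Computing the first values: h(0) = 3 and h(1) = 9; gcd(3, 9) = 3, so d ≤ 3.
We prove 3 | 2·4^m + 1 for all m ≥ 0 by induction on m.
Base case (m = 0): h(0) = 3 = 3·(1), so 3 | h(0).
Inductive step: assume the claim holds for m = r, i.e. 3 | h(r). Then
h(r+1) = 2·4^(r+1) + 1 = 4·(2·4^r + 1) - 3 = 4·h(r) - 3. The first term is divisible by 3 by the inductive hypothesis, and -3 is divisible by 3. Hence 3 | h(r+1).
Hence, by induction on m, the claim holds for every m ≥ 0.
Therefore the largest such d is 3.

d = 3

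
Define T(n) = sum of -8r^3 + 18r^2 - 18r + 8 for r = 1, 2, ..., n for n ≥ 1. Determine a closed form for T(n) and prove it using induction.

T(n) = -2n(n - 1)(n^2 + 1)

We claim T(n) = -2n(n - 1)(n^2 + 1) for all n ≥ 1.
Base step (n = 1): T(1) = 0, and the closed form gives 0. They agree.
Inductive step: assume the claim holds for n = r, so T(r) = 2r(-r^3 + r^2 - r + 1).
Then T(r+1) = T(r) + (2r(-4r^2 - 3r - 3)) = (2r(-r^3 + r^2 - r + 1)) + (2r(-4r^2 - 3r - 3)).
Simplifying, T(r+1) = -2r(r + 1)(r^2 + 2r + 2) = -2(r+1)((r+1) - 1)((r+1)^2 + 1),
which is the closed form with n = r+1.
By induction, the statement is established for all n ≥ 1.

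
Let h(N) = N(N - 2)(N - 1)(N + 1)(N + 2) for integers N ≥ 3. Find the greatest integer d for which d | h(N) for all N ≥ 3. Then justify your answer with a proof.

Computing the first values: h(3) = 120 and h(4) = 720; gcd(120, 720) = 120, so d ≤ 120.
We prove 120 | N(N - 2)(N - 1)(N + 1)(N + 2) for all N ≥ 3 by induction on N.
Base step (N = 3): h(3) = 120 = 120·(1), so 120 | h(3).
Inductive step: assume the claim holds for N = j, i.e. 120 | h(j). Then
h(j+1) − h(j) = (j-1)·j·(j+1)·(j+2)·(j+3) − (j-2)·(j-1)·j·(j+1)·(j+2) = (j-1)·j·(j+1)·(j+2)·[(j+3) − (j-2)] = 5·(j-1)·j·(j+1)·(j+2). The product of 4 consecutive integers is divisible by (4)! = 24, so h(j+1) − h(j) is divisible by 5·24 = 120. By the inductive hypothesis 120 | h(j), hence 120 | h(j+1).
Hence, by induction on N, the claim holds for every N ≥ 3.
Therefore the largest such d is 120.

d = 120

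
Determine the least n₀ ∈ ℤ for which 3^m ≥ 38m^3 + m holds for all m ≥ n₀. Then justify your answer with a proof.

n₀ = 10

At m = 9: 19683 < 27711, so the inequality fails and n₀ ≥ 10. We prove 3^m ≥ 38m^3 + m for all m ≥ 10.
Base case (m = 10): 3^m = 59049 and 38m^3 + m = 38010, so 59049 ≥ 38010.
Inductive step: assume the claim holds for m = k, so 3^k ≥ 38k^3 + k.
Then 3^(k + 1) = 3·(3^k) ≥ 3·(38k^3 + k).
Also, for k ≥ 10 we have 3·(38k^3 + k) ≥ 38(k+1)^3 + (k+1), since 3·(38k^3 + k) − (38(k+1)^3 + (k+1)) = 76k^3 - 114k^2 - 112k - 39, which is nonnegative for all k ≥ 10.
Combining, 3^(k + 1) ≥ 38(k+1)^3 + (k+1).
This completes the induction.
Hence the smallest such n₀ is 10.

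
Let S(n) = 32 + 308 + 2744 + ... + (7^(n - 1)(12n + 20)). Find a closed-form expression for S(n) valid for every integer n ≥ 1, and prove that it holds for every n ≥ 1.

S(n) = 7^n(2n + 3) - 3

We claim S(n) = 7^n(2n + 3) - 3 for all n ≥ 1.
Base case (n = 1): S(1) = 32, and the closed form gives 32. They agree.
Suppose the result is true for n = k, so S(k) = 7^k(2k + 3) - 3.
Then S(k+1) = S(k) + (7^k(12k + 32)) = (7^k(2k + 3) - 3) + (7^k(12k + 32)).
Simplifying, S(k+1) = 14·7^k·k + 35·7^k - 3 = 7^(k+1)(2(k+1) + 3) - 3,
which is the closed form with n = k+1.
Hence, by induction on n, the claim holds for every n ≥ 1.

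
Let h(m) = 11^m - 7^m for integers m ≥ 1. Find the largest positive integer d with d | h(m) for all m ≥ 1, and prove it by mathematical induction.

d = 4

Computing the first values: h(1) = 4 and h(2) = 72; gcd(4, 72) = 4, so d ≤ 4.
We prove 4 | 11^m - 7^m for all m ≥ 1 by induction on m.
Base step (m = 1): h(1) = 4 = 4·(1), so 4 | h(1).
Suppose the result is true for m = r, i.e. 4 | h(r). Then
11^{r+1} − 7^{r+1} = 11·11^r − 7·7^r = 11·(11^r − 7^r) + (4)·7^r. The first term is divisible by 4 by the inductive hypothesis, and the second term (4)·7^r is divisible by 4 since 4 | 4. Hence 4 | h(r+1).
This completes the induction.
Therefore the largest such d is 4.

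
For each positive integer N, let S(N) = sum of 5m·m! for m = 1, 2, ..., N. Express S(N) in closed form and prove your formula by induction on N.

S(N) = 5(N + 1)! - 5

We claim S(N) = 5(N + 1)! - 5 for all N ≥ 1.
Base step (N = 1): S(1) = 5, and the closed form gives 5. They agree.
For the inductive step, assume it holds for an arbitrary m ≥ 1, so S(m) = 5(m + 1)! - 5.
Then S(m+1) = S(m) + (5(m + 1)(m + 1)!) = (5(m + 1)! - 5) + (5(m + 1)(m + 1)!).
Simplifying, S(m+1) = 5((m+1) + 1)! - 5,
which is the closed form with N = m+1.
By induction, the statement is established for all N ≥ 1.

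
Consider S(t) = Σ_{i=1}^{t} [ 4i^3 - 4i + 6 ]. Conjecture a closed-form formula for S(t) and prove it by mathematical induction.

S(t) = t(t^3 + 2t^2 - t + 4)

We claim S(t) = t(t^3 + 2t^2 - t + 4) for all t ≥ 1.
Base step (t = 1): S(1) = 6, and the closed form gives 6. They agree.
Inductive step: suppose the statement holds for some i ≥ 1, so S(i) = i(i^3 + 2i^2 - i + 4).
Then S(i+1) = S(i) + (-4i + 4(i + 1)^3 + 2) = (i(i^3 + 2i^2 - i + 4)) + (-4i + 4(i + 1)^3 + 2).
Simplifying, S(i+1) = (i + 1)(i^3 + 5i^2 + 6i + 6) = (i+1)((i+1)^3 + 2(i+1)^2 - (i+1) + 4),
which is the closed form with t = i+1.
By induction, the statement is established for all t ≥ 1.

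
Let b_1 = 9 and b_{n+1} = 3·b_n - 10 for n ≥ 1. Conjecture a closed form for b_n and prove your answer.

b_n = 4·3^(n - 1) + 5

Computing the first terms: b_1 = 9, b_2 = 17, b_3 = 41. This suggests b_n = 4·3^(n - 1) + 5.
When n = 1: the formula gives 9 = 9 = b_1.
Suppose the result is true for n = i, so b_i = 4·3^(i - 1) + 5.
Then b_{i+1} = 3·b_i - 10 = 3·(4·3^(i - 1) + 5) - 10 = 4·3^i + 5 = 4·3^((i+1) - 1) + 5,
which is the claimed formula at n = i+1.
By induction, the statement is established for all n ≥ 1.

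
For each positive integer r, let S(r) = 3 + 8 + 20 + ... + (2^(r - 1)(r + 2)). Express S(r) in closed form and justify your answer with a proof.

S(r) = 2^r(r + 1) - 1

We claim S(r) = 2^r(r + 1) - 1 for all r ≥ 1.
When r = 1: S(1) = 3, and the closed form gives 3. They agree.
Inductive step: assume the claim holds for r = i, so S(i) = 2^i(i + 1) - 1.
Then S(i+1) = S(i) + (2^i(i + 3)) = (2^i(i + 1) - 1) + (2^i(i + 3)).
Simplifying, S(i+1) = 2^(i + 1)i + 2^(i + 2) - 1 = 2^(i+1)((i+1) + 1) - 1,
which is the closed form with r = i+1.
This completes the induction.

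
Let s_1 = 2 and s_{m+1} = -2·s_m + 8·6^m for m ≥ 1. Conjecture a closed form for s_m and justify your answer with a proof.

s_m = -(-2)^(m + 1) + 6^m

Computing the first terms: s_1 = 2, s_2 = 44, s_3 = 200. This suggests s_m = -(-2)^(m + 1) + 6^m.
Base case (m = 1): the formula gives 2 = 2 = s_1.
Inductive step: assume the claim holds for m = p, so s_p = -(-2)^(p + 1) + 6^p.
Then s_{p+1} = -2·s_p + 8·6^p = -2·(-(-2)^(p + 1) + 6^p) + 8·6^p = -(-2)^(p + 2) + 6^(p + 1) = -(-2)^((p+1) + 1) + 6^(p+1),
which is the claimed formula at m = p+1.
By induction, the statement is established for all m ≥ 1.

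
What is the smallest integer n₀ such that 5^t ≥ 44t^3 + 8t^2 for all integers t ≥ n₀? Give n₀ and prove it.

At t = 5: 3125 < 5700, so the inequality fails and n₀ ≥ 6. We prove 5^t ≥ 44t^3 + 8t^2 for all t ≥ 6.
Base step (t = 6): 5^t = 15625 and 44t^3 + 8t^2 = 9792, so 15625 ≥ 9792.
Inductive step: suppose the statement holds for some i ≥ 6, so 5^i ≥ 44i^3 + 8i^2.
Then 5^(i + 1) = 5·(5^i) ≥ 5·(44i^3 + 8i^2).
Also, for i ≥ 6 we have 5·(44i^3 + 8i^2) ≥ 44(i+1)^3 + 8(i+1)^2, since 5·(44i^3 + 8i^2) − (44(i+1)^3 + 8(i+1)^2) = 176i^3 - 100i^2 - 148i - 52, which is nonnegative for all i ≥ 6.
Combining, 5^(i + 1) ≥ 44(i+1)^3 + 8(i+1)^2.
Hence, by induction on t, the claim holds for every t ≥ 6.
Hence the smallest such n₀ is 6.

n₀ = 6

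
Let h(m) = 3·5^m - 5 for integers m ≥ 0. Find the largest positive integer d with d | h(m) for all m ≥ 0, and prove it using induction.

Computing the first values: h(0) = -2 and h(1) = 10; gcd(-2, 10) = 2, so d ≤ 2.
We prove 2 | 3·5^m - 5 for all m ≥ 0 by induction on m.
Base step (m = 0): h(0) = -2 = 2·(-1), so 2 | h(0).
Inductive step: assume the claim holds for m = r, i.e. 2 | h(r). Then
h(r+1) = 3·5^(r+1) - 5 = 5·(3·5^r - 5) + 20 = 5·h(r) + 20. The first term is divisible by 2 by the inductive hypothesis, and 20 is divisible by 2. Hence 2 | h(r+1).
By induction, the statement is established for all m ≥ 0.
Therefore the largest such d is 2.

d = 2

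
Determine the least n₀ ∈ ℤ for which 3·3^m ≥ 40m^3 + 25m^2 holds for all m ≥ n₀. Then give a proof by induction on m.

At m = 8: 19683 < 22080, so the inequality fails and n₀ ≥ 9. We prove 3·3^m ≥ 40m^3 + 25m^2 for all m ≥ 9.
Base step (m = 9): 3·3^m = 59049 and 40m^3 + 25m^2 = 31185, so 59049 ≥ 31185.
Inductive step: assume the claim holds for m = p, so 3·3^p ≥ 40p^3 + 25p^2.
Then 3·3^(p + 1) = 3·(3·3^p) ≥ 3·(40p^3 + 25p^2).
Also, for p ≥ 9 we have 3·(40p^3 + 25p^2) ≥ 40(p+1)^3 + 25(p+1)^2, since 3·(40p^3 + 25p^2) − (40(p+1)^3 + 25(p+1)^2) = 80p^3 - 70p^2 - 170p - 65, which is nonnegative for all p ≥ 9.
Combining, 3·3^(p + 1) ≥ 40(p+1)^3 + 25(p+1)^2.
By the principle of mathematical induction, the result holds for all m ≥ 9.
Hence the smallest such n₀ is 9.

n₀ = 9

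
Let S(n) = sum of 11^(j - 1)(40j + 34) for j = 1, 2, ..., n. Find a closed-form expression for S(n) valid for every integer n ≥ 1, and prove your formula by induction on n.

We claim S(n) = 11^n(4n + 3) - 3 for all n ≥ 1.
For the base case n = 1: S(1) = 74, and the closed form gives 74. They agree.
Inductive step: assume the claim holds for n = j, so S(j) = 11^j(4j + 3) - 3.
Then S(j+1) = S(j) + (11^j(40j + 74)) = (11^j(4j + 3) - 3) + (11^j(40j + 74)).
Simplifying, S(j+1) = 44·11^j·j + 77·11^j - 3 = 11^(j+1)(4(j+1) + 3) - 3,
which is the closed form with n = j+1.
This completes the induction.

S(n) = 11^n(4n + 3) - 3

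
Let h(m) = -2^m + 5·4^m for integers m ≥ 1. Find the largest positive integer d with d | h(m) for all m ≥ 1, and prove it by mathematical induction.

Computing the first values: h(1) = 18 and h(2) = 76; gcd(18, 76) = 2, so d ≤ 2.
We prove 2 | -2^m + 5·4^m for all m ≥ 1 by induction on m.
For the base case m = 1: h(1) = 18 = 2·(9), so 2 | h(1).
Suppose the result is true for m = r, i.e. 2 | h(r). Then
h(r+1) − 4·h(r) = (-2^(r+1) + 5·4^(r+1)) − 4·(-2^r + 5·4^r) = (-1)·2^r·(2 − 4) = (2)·2^r. Since 2 | h(r) by the inductive hypothesis, 2 | 4·h(r); and 2 | 2 since 2 = 2·1. Therefore 2 | h(r+1).
By induction, the statement is established for all m ≥ 1.
Therefore the largest such d is 2.

d = 2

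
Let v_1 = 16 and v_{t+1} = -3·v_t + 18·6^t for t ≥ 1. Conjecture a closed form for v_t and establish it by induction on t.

v_t = 4(-3)^(t - 1) + 2·6^t

Computing the first terms: v_1 = 16, v_2 = 60, v_3 = 468. This suggests v_t = 4(-3)^(t - 1) + 2·6^t.
For the base case t = 1: the formula gives 16 = 16 = v_1.
Inductive step: suppose the statement holds for some m ≥ 1, so v_m = 4(-3)^(m - 1) + 2·6^m.
Then v_{m+1} = -3·v_m + 18·6^m = -3·(4(-3)^(m - 1) + 2·6^m) + 18·6^m = 4(-3)^m + 2·6^(m + 1) = 4(-3)^((m+1) - 1) + 2·6^(m+1),
which is the claimed formula at t = m+1.
By induction, the statement is established for all t ≥ 1.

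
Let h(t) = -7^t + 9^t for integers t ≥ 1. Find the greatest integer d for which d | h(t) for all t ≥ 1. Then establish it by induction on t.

Computing the first values: h(1) = 2 and h(2) = 32; gcd(2, 32) = 2, so d ≤ 2.
We prove 2 | -7^t + 9^t for all t ≥ 1 by induction on t.
Base case (t = 1): h(1) = 2 = 2·(1), so 2 | h(1).
Inductive step: suppose the statement holds for some j ≥ 1, i.e. 2 | h(j). Then
9^{j+1} − 7^{j+1} = 9·9^j − 7·7^j = 9·(9^j − 7^j) + (2)·7^j. The first term is divisible by 2 by the inductive hypothesis, and the second term (2)·7^j is divisible by 2 since 2 | 2. Hence 2 | h(j+1).
By the principle of mathematical induction, the result holds for all t ≥ 1.
Therefore the largest such d is 2.

d = 2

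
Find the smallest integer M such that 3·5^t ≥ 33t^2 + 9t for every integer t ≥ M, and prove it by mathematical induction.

At t = 2: 75 < 150, so the inequality fails and M ≥ 3. We prove 3·5^t ≥ 33t^2 + 9t for all t ≥ 3.
When t = 3: 3·5^t = 375 and 33t^2 + 9t = 324, so 375 ≥ 324.
Inductive step: suppose the statement holds for some m ≥ 3, so 3·5^m ≥ 33m^2 + 9m.
Then 3·5^(m + 1) = 5·(3·5^m) ≥ 5·(33m^2 + 9m).
Also, for m ≥ 3 we have 5·(33m^2 + 9m) ≥ 33(m+1)^2 + 9(m+1), since 5·(33m^2 + 9m) − (33(m+1)^2 + 9(m+1)) = 132m^2 - 30m - 42, which is nonnegative for all m ≥ 3.
Combining, 3·5^(m + 1) ≥ 33(m+1)^2 + 9(m+1).
This completes the induction.
Hence the smallest such M is 3.

M = 3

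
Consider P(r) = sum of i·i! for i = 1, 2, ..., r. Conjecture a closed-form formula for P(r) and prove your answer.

We claim P(r) = (r + 1)! - 1 for all r ≥ 1.
Base step (r = 1): P(1) = 1, and the closed form gives 1. They agree.
Inductive step: suppose the statement holds for some i ≥ 1, so P(i) = (i + 1)! - 1.
Then P(i+1) = P(i) + ((i + 1)(i + 1)!) = ((i + 1)! - 1) + ((i + 1)(i + 1)!).
Simplifying, P(i+1) = ((i+1) + 1)! - 1,
which is the closed form with r = i+1.
By induction, the statement is established for all r ≥ 1.

P(r) = (r + 1)! - 1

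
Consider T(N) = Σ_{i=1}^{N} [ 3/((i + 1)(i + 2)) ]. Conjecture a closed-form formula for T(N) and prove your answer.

T(N) = 3N/(2(N + 2))

We claim T(N) = 3N/(2(N + 2)) for all N ≥ 1.
When N = 1: T(1) = 1/2, and the closed form gives 1/2. They agree.
Inductive step: suppose the statement holds for some i ≥ 1, so T(i) = 3i/(2(i + 2)).
Then T(i+1) = T(i) + (3/((i + 2)(i + 3))) = (3i/(2(i + 2))) + (3/((i + 2)(i + 3))).
Simplifying, T(i+1) = 3(i + 1)/(2(i + 3)) = 3(i+1)/(2((i+1) + 2)),
which is the closed form with N = i+1.
By the principle of mathematical induction, the result holds for all N ≥ 1.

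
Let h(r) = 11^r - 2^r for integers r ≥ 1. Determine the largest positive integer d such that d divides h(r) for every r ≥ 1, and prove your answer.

d = 9

Computing the first values: h(1) = 9 and h(2) = 117; gcd(9, 117) = 9, so d ≤ 9.
We prove 9 | 11^r - 2^r for all r ≥ 1 by induction on r.
When r = 1: h(1) = 9 = 9·(1), so 9 | h(1).
Inductive step: suppose the statement holds for some j ≥ 1, i.e. 9 | h(j). Then
11^{j+1} − 2^{j+1} = 11·11^j − 2·2^j = 11·(11^j − 2^j) + (9)·2^j. The first term is divisible by 9 by the inductive hypothesis, and the second term (9)·2^j is divisible by 9 since 9 | 9. Hence 9 | h(j+1).
Hence, by induction on r, the claim holds for every r ≥ 1.
Therefore the largest such d is 9.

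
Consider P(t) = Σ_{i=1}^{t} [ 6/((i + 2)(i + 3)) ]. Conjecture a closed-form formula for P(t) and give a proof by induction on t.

P(t) = 2t/(t + 3)

We claim P(t) = 2t/(t + 3) for all t ≥ 1.
When t = 1: P(1) = 1/2, and the closed form gives 1/2. They agree.
Inductive step: suppose the statement holds for some i ≥ 1, so P(i) = 2i/(i + 3).
Then P(i+1) = P(i) + (6/((i + 3)(i + 4))) = (2i/(i + 3)) + (6/((i + 3)(i + 4))).
Simplifying, P(i+1) = 2(i + 1)/(i + 4) = 2(i+1)/((i+1) + 3),
which is the closed form with t = i+1.
By the principle of mathematical induction, the result holds for all t ≥ 1.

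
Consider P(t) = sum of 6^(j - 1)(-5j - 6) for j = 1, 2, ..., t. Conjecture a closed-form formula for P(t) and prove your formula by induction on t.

P(t) = -6^t(t + 1) + 1

We claim P(t) = -6^t(t + 1) + 1 for all t ≥ 1.
When t = 1: P(1) = -11, and the closed form gives -11. They agree.
Inductive step: suppose the statement holds for some j ≥ 1, so P(j) = -6^j(j + 1) + 1.
Then P(j+1) = P(j) + (6^j(-5j - 11)) = (-6^j(j + 1) + 1) + (6^j(-5j - 11)).
Simplifying, P(j+1) = -6·6^j·j - 12·6^j + 1 = -6^(j+1)((j+1) + 1) + 1,
which is the closed form with t = j+1.
Hence, by induction on t, the claim holds for every t ≥ 1.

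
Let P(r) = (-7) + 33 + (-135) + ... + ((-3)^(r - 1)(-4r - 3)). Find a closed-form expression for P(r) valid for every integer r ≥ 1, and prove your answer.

P(r) = (-3)^r(r + 1) - 1

We claim P(r) = (-3)^r(r + 1) - 1 for all r ≥ 1.
When r = 1: P(1) = -7, and the closed form gives -7. They agree.
Inductive step: suppose the statement holds for some m ≥ 1, so P(m) = (-3)^m(m + 1) - 1.
Then P(m+1) = P(m) + ((-3)^m(-4m - 7)) = ((-3)^m(m + 1) - 1) + ((-3)^m(-4m - 7)).
Simplifying, P(m+1) = -3(-3)^m·m - 6(-3)^m - 1 = (-3)^(m+1)((m+1) + 1) - 1,
which is the closed form with r = m+1.
Hence, by induction on r, the claim holds for every r ≥ 1.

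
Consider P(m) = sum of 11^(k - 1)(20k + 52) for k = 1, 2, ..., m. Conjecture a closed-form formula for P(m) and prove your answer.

P(m) = 11^m(2m + 5) - 5

We claim P(m) = 11^m(2m + 5) - 5 for all m ≥ 1.
Base case (m = 1): P(1) = 72, and the closed form gives 72. They agree.
For the inductive step, assume it holds for an arbitrary k ≥ 1, so P(k) = 11^k(2k + 5) - 5.
Then P(k+1) = P(k) + (11^k(20k + 72)) = (11^k(2k + 5) - 5) + (11^k(20k + 72)).
Simplifying, P(k+1) = 22·11^k·k + 77·11^k - 5 = 11^(k+1)(2(k+1) + 5) - 5,
which is the closed form with m = k+1.
By induction, the statement is established for all m ≥ 1.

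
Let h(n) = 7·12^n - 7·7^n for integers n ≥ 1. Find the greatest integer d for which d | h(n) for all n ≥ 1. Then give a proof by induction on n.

Computing the first values: h(1) = 35 and h(2) = 665; gcd(35, 665) = 35, so d ≤ 35.
We prove 35 | 7·12^n - 7·7^n for all n ≥ 1 by induction on n.
When n = 1: h(1) = 35 = 35·(1), so 35 | h(1).
Inductive step: assume the claim holds for n = r, i.e. 35 | h(r). Then
h(r+1) − 12·h(r) = (7·12^(r+1) - 7·7^(r+1)) − 12·(7·12^r - 7·7^r) = (-7)·7^r·(7 − 12) = (35)·7^r. Since 35 | h(r) by the inductive hypothesis, 35 | 12·h(r); and 35 | 35 since 35 = 35·1. Therefore 35 | h(r+1).
By induction, the statement is established for all n ≥ 1.
Therefore the largest such d is 35.

d = 35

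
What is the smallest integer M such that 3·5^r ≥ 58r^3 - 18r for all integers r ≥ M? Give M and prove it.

M = 5

At r = 4: 1875 < 3640, so the inequality fails and M ≥ 5. We prove 3·5^r ≥ 58r^3 - 18r for all r ≥ 5.
For the base case r = 5: 3·5^r = 9375 and 58r^3 - 18r = 7160, so 9375 ≥ 7160.
Inductive step: suppose the statement holds for some j ≥ 5, so 3·5^j ≥ 58j^3 - 18j.
Then 3·5^(j + 1) = 5·(3·5^j) ≥ 5·(58j^3 - 18j).
Also, for j ≥ 5 we have 5·(58j^3 - 18j) ≥ 58(j+1)^3 - 18(j+1), since 5·(58j^3 - 18j) − (58(j+1)^3 - 18(j+1)) = 232j^3 - 174j^2 - 246j - 40, which is nonnegative for all j ≥ 5.
Combining, 3·5^(j + 1) ≥ 58(j+1)^3 - 18(j+1).
This completes the induction.
Hence the smallest such M is 5.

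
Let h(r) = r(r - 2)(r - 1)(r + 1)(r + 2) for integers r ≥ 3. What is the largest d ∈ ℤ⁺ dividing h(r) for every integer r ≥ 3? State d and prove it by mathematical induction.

Computing the first values: h(3) = 120 and h(4) = 720; gcd(120, 720) = 120, so d ≤ 120.
We prove 120 | r(r - 2)(r - 1)(r + 1)(r + 2) for all r ≥ 3 by induction on r.
For the base case r = 3: h(3) = 120 = 120·(1), so 120 | h(3).
For the inductive step, assume it holds for an arbitrary k ≥ 3, i.e. 120 | h(k). Then
h(k+1) − h(k) = (k-1)·k·(k+1)·(k+2)·(k+3) − (k-2)·(k-1)·k·(k+1)·(k+2) = (k-1)·k·(k+1)·(k+2)·[(k+3) − (k-2)] = 5·(k-1)·k·(k+1)·(k+2). The product of 4 consecutive integers is divisible by (4)! = 24, so h(k+1) − h(k) is divisible by 5·24 = 120. By the inductive hypothesis 120 | h(k), hence 120 | h(k+1).
This completes the induction.
Therefore the largest such d is 120.

d = 120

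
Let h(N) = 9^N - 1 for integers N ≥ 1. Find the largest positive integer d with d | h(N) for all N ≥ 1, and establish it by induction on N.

Computing the first values: h(1) = 8 and h(2) = 80; gcd(8, 80) = 8, so d ≤ 8.
We prove 8 | 9^N - 1 for all N ≥ 1 by induction on N.
For the base case N = 1: h(1) = 8 = 8·(1), so 8 | h(1).
Inductive step: suppose the statement holds for some r ≥ 1, i.e. 8 | h(r). Then
9^{r+1} − 1^{r+1} = 9·9^r − 1·1^r = 9·(9^r − 1^r) + (8)·1^r. The first term is divisible by 8 by the inductive hypothesis, and the second term (8)·1^r is divisible by 8 since 8 | 8. Hence 8 | h(r+1).
By the principle of mathematical induction, the result holds for all N ≥ 1.
Therefore the largest such d is 8.

d = 8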